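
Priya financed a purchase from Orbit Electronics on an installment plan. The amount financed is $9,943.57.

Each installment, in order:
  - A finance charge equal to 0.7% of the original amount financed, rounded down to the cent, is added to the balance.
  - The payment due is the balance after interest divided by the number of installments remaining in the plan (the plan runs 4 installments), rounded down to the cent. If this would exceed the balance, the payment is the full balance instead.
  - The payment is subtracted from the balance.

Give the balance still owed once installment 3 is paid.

$2,561.30

Installment 1: opening $9,943.57; interest $69.60 → $10,013.17; payment $2,503.29; balance $7,509.88
Installment 2: opening $7,509.88; interest $69.60 → $7,579.48; payment $2,526.49; balance $5,052.99
Installment 3: opening $5,052.99; interest $69.60 → $5,122.59; payment $2,561.29; balance $2,561.30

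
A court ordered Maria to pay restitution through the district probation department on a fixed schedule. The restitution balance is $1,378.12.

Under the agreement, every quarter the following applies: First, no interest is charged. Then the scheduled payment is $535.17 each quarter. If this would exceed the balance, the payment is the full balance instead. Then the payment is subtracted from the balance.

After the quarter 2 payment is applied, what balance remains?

$307.78

Quarter 1: $1,378.12 − $535.17 → $842.95
Quarter 2: $842.95 − $535.17 → $307.78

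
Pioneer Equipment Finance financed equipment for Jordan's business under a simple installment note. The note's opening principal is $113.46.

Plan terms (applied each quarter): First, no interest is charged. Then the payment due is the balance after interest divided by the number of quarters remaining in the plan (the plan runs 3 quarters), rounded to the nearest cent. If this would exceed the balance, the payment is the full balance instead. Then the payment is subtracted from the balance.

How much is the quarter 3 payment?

$37.82

# | Opening | Payment | End bal
1 | $113.46 | $37.82 | $75.64
2 | $75.64 | $37.82 | $37.82
3 | $37.82 | $37.82 | $0.00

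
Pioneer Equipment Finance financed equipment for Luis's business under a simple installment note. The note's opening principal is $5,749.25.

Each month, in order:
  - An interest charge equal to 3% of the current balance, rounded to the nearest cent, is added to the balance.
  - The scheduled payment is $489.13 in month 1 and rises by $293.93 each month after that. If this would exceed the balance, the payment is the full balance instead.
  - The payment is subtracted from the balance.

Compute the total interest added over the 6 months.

$706.18

# | Opening | Interest | Payment | End bal
1 | $5,749.25 | $172.48 | $489.13 | $5,432.60
2 | $5,432.60 | $162.98 | $783.06 | $4,812.52
3 | $4,812.52 | $144.38 | $1,076.99 | $3,879.91
4 | $3,879.91 | $116.40 | $1,370.92 | $2,625.39
5 | $2,625.39 | $78.76 | $1,664.85 | $1,039.30
6 | $1,039.30 | $31.18 | $1,070.48 | $0.00
Total interest: $172.48 + $162.98 + $144.38 + $116.40 + $78.76 + $31.18 = $706.18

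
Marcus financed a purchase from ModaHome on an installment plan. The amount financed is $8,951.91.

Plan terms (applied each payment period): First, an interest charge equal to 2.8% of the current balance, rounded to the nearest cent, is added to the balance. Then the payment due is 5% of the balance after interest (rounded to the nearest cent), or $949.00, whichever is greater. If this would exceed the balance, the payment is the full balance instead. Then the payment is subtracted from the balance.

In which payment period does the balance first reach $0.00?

Payment period 1: opening $8,951.91; interest $250.65 → $9,202.56; payment $949.00; balance $8,253.56
Payment period 2: opening $8,253.56; interest $231.10 → $8,484.66; payment $949.00; balance $7,535.66
Payment period 3: opening $7,535.66; interest $211.00 → $7,746.66; payment $949.00; balance $6,797.66
Payment period 4: opening $6,797.66; interest $190.33 → $6,987.99; payment $949.00; balance $6,038.99
Payment period 5: opening $6,038.99; interest $169.09 → $6,208.08; payment $949.00; balance $5,259.08
Payment period 6: opening $5,259.08; interest $147.25 → $5,406.33; payment $949.00; balance $4,457.33
Payment period 7: opening $4,457.33; interest $124.81 → $4,582.14; payment $949.00; balance $3,633.14
Payment period 8: opening $3,633.14; interest $101.73 → $3,734.87; payment $949.00; balance $2,785.87
Payment period 9: opening $2,785.87; interest $78.00 → $2,863.87; payment $949.00; balance $1,914.87
Payment period 10: opening $1,914.87; interest $53.62 → $1,968.49; payment $949.00; balance $1,019.49
Payment period 11: opening $1,019.49; interest $28.55 → $1,048.04; payment $949.00; balance $99.04
Payment period 12: opening $99.04; interest $2.77 → $101.81; payment $101.81; balance $0.00
Balance reaches $0.00 in payment period 12.

12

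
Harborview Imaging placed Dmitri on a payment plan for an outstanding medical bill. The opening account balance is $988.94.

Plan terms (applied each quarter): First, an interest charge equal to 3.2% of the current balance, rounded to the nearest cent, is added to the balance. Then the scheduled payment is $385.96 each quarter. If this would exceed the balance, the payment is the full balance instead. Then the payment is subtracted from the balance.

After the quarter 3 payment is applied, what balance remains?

$0.00

Quarter 1: opening $988.94; interest $31.65 → $1,020.59; payment $385.96; balance $634.63
Quarter 2: opening $634.63; interest $20.31 → $654.94; payment $385.96; balance $268.98
Quarter 3: opening $268.98; interest $8.61 → $277.59; payment $277.59; balance $0.00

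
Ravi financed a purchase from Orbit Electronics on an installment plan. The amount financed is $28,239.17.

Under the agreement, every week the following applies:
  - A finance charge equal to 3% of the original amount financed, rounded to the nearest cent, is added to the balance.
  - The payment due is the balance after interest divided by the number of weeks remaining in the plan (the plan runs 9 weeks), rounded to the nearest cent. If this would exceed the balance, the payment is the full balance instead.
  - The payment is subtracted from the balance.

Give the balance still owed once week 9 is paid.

$0.00

# | Opening | Interest | Payment | End bal
1 | $28,239.17 | $847.18 | $3,231.82 | $25,854.53
2 | $25,854.53 | $847.18 | $3,337.71 | $23,364.00
3 | $23,364.00 | $847.18 | $3,458.74 | $20,752.44
4 | $20,752.44 | $847.18 | $3,599.94 | $17,999.68
5 | $17,999.68 | $847.18 | $3,769.37 | $15,077.49
6 | $15,077.49 | $847.18 | $3,981.17 | $11,943.50
7 | $11,943.50 | $847.18 | $4,263.56 | $8,527.12
8 | $8,527.12 | $847.18 | $4,687.15 | $4,687.15
9 | $4,687.15 | $847.18 | $5,534.33 | $0.00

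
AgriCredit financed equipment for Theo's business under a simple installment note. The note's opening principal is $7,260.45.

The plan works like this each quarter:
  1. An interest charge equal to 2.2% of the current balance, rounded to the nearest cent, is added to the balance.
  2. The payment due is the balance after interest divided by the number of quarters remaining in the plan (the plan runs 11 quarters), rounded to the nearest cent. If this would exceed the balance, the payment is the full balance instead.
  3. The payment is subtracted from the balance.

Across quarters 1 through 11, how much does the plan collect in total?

$8,292.70

Quarter 1: $7,260.45 +$159.73 interest = $7,420.18; pay $674.56 → $6,745.62
Quarter 2: $6,745.62 +$148.40 interest = $6,894.02; pay $689.40 → $6,204.62
Quarter 3: $6,204.62 +$136.50 interest = $6,341.12; pay $704.57 → $5,636.55
Quarter 4: $5,636.55 +$124.00 interest = $5,760.55; pay $720.07 → $5,040.48
Quarter 5: $5,040.48 +$110.89 interest = $5,151.37; pay $735.91 → $4,415.46
Quarter 6: $4,415.46 +$97.14 interest = $4,512.60; pay $752.10 → $3,760.50
Quarter 7: $3,760.50 +$82.73 interest = $3,843.23; pay $768.65 → $3,074.58
Quarter 8: $3,074.58 +$67.64 interest = $3,142.22; pay $785.56 → $2,356.66
Quarter 9: $2,356.66 +$51.85 interest = $2,408.51; pay $802.84 → $1,605.67
Quarter 10: $1,605.67 +$35.32 interest = $1,640.99; pay $820.50 → $820.49
Quarter 11: $820.49 +$18.05 interest = $838.54; pay $838.54 → $0.00
Total paid: $8,292.70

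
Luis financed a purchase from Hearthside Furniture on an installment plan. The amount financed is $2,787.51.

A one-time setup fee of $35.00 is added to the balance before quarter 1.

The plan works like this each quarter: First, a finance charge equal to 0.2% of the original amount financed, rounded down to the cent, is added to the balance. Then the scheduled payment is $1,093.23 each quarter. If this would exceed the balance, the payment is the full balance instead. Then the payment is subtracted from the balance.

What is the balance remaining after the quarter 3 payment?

Quarter 1: $2,822.51 +$5.57 interest = $2,828.08; pay $1,093.23 → $1,734.85
Quarter 2: $1,734.85 +$5.57 interest = $1,740.42; pay $1,093.23 → $647.19
Quarter 3: $647.19 +$5.57 interest = $652.76; pay $652.76 → $0.00

$0.00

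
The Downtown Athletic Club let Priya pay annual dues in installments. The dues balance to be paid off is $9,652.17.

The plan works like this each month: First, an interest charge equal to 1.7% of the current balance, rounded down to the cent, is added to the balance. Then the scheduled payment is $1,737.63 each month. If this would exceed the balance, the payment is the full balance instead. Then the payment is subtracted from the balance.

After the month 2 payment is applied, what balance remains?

$6,478.32

Month 1: opening $9,652.17; interest $164.08 → $9,816.25; payment $1,737.63; balance $8,078.62
Month 2: opening $8,078.62; interest $137.33 → $8,215.95; payment $1,737.63; balance $6,478.32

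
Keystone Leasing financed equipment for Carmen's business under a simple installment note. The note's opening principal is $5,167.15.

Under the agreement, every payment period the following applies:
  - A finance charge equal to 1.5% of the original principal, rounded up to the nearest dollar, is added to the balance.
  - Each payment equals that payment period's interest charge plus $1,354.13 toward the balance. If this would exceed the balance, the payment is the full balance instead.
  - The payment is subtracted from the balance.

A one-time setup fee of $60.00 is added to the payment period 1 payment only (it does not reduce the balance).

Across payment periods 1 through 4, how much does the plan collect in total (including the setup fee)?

$5,539.15

Payment period 1: $5,167.15 +$78.00 interest = $5,245.15; pay $1,432.13 (+ $60.00 fee) → $3,813.02
Payment period 2: $3,813.02 +$78.00 interest = $3,891.02; pay $1,432.13 → $2,458.89
Payment period 3: $2,458.89 +$78.00 interest = $2,536.89; pay $1,432.13 → $1,104.76
Payment period 4: $1,104.76 +$78.00 interest = $1,182.76; pay $1,182.76 → $0.00
Total paid: $5,539.15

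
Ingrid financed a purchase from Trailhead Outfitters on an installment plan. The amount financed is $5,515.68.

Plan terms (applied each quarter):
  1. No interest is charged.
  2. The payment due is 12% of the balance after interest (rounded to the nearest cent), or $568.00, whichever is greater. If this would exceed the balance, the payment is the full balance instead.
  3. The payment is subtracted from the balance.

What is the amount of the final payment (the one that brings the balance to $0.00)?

$295.34

Quarter 1: $5,515.68 − $661.88 → $4,853.80
Quarter 2: $4,853.80 − $582.46 → $4,271.34
Quarter 3: $4,271.34 − $568.00 → $3,703.34
Quarter 4: $3,703.34 − $568.00 → $3,135.34
Quarter 5: $3,135.34 − $568.00 → $2,567.34
Quarter 6: $2,567.34 − $568.00 → $1,999.34
Quarter 7: $1,999.34 − $568.00 → $1,431.34
Quarter 8: $1,431.34 − $568.00 → $863.34
Quarter 9: $863.34 − $568.00 → $295.34
Quarter 10: $295.34 − $295.34 → $0.00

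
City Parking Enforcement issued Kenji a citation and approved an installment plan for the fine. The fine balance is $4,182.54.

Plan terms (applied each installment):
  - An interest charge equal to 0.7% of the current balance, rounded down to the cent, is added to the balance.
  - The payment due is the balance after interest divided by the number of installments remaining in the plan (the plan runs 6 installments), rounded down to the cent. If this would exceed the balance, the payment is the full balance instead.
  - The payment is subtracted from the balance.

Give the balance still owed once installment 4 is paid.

$1,433.62

# | Opening | Interest | Payment | End bal
1 | $4,182.54 | $29.27 | $701.96 | $3,509.85
2 | $3,509.85 | $24.56 | $706.88 | $2,827.53
3 | $2,827.53 | $19.79 | $711.83 | $2,135.49
4 | $2,135.49 | $14.94 | $716.81 | $1,433.62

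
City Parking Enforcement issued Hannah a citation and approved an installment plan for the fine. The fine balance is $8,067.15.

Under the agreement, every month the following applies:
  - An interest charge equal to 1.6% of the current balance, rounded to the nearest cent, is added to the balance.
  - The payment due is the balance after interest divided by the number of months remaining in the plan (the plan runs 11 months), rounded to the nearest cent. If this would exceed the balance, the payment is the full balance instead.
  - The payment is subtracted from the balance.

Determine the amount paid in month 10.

Month 1: $8,067.15 +$129.07 interest = $8,196.22; pay $745.11 → $7,451.11
Month 2: $7,451.11 +$119.22 interest = $7,570.33; pay $757.03 → $6,813.30
Month 3: $6,813.30 +$109.01 interest = $6,922.31; pay $769.15 → $6,153.16
Month 4: $6,153.16 +$98.45 interest = $6,251.61; pay $781.45 → $5,470.16
Month 5: $5,470.16 +$87.52 interest = $5,557.68; pay $793.95 → $4,763.73
Month 6: $4,763.73 +$76.22 interest = $4,839.95; pay $806.66 → $4,033.29
Month 7: $4,033.29 +$64.53 interest = $4,097.82; pay $819.56 → $3,278.26
Month 8: $3,278.26 +$52.45 interest = $3,330.71; pay $832.68 → $2,498.03
Month 9: $2,498.03 +$39.97 interest = $2,538.00; pay $846.00 → $1,692.00
Month 10: $1,692.00 +$27.07 interest = $1,719.07; pay $859.54 → $859.53

$859.54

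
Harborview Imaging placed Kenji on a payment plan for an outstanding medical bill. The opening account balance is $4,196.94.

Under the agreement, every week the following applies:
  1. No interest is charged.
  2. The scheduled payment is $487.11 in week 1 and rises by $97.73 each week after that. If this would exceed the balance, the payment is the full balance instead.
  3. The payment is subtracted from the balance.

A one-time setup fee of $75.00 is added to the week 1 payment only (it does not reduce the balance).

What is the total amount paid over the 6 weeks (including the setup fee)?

$4,271.94

Week 1: opening $4,196.94; payment $487.11 (+ $75.00 fee); balance $3,709.83
Week 2: opening $3,709.83; payment $584.84; balance $3,124.99
Week 3: opening $3,124.99; payment $682.57; balance $2,442.42
Week 4: opening $2,442.42; payment $780.30; balance $1,662.12
Week 5: opening $1,662.12; payment $878.03; balance $784.09
Week 6: opening $784.09; payment $784.09; balance $0.00
Total paid: $4,271.94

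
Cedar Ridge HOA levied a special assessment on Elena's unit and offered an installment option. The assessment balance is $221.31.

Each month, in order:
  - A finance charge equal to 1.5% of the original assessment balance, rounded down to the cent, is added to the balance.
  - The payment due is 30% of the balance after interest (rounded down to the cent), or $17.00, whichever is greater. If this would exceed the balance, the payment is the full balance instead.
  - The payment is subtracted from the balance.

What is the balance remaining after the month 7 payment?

$16.25

Month 1: $221.31 +$3.31 interest = $224.62; pay $67.38 → $157.24
Month 2: $157.24 +$3.31 interest = $160.55; pay $48.16 → $112.39
Month 3: $112.39 +$3.31 interest = $115.70; pay $34.71 → $80.99
Month 4: $80.99 +$3.31 interest = $84.30; pay $25.29 → $59.01
Month 5: $59.01 +$3.31 interest = $62.32; pay $18.69 → $43.63
Month 6: $43.63 +$3.31 interest = $46.94; pay $17.00 → $29.94
Month 7: $29.94 +$3.31 interest = $33.25; pay $17.00 → $16.25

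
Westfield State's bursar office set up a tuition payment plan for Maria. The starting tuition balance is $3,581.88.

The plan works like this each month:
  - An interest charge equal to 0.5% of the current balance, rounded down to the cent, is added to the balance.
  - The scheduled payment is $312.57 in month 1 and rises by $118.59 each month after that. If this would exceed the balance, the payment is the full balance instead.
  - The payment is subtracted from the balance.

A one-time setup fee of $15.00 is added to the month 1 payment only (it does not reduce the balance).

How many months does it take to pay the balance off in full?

Month 1: $3,581.88 +$17.90 interest = $3,599.78; pay $312.57 (+ $15.00 fee) → $3,287.21
Month 2: $3,287.21 +$16.43 interest = $3,303.64; pay $431.16 → $2,872.48
Month 3: $2,872.48 +$14.36 interest = $2,886.84; pay $549.75 → $2,337.09
Month 4: $2,337.09 +$11.68 interest = $2,348.77; pay $668.34 → $1,680.43
Month 5: $1,680.43 +$8.40 interest = $1,688.83; pay $786.93 → $901.90
Month 6: $901.90 +$4.50 interest = $906.40; pay $905.52 → $0.88
Month 7: $0.88 +$0.00 interest = $0.88; pay $0.88 → $0.00
Balance reaches $0.00 in month 7.

7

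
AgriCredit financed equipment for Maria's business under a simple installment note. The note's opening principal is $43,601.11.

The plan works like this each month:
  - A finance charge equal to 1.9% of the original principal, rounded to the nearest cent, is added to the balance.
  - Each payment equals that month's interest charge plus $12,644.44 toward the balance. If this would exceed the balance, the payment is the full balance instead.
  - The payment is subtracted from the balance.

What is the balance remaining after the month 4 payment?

Month 1: $43,601.11 +$828.42 interest = $44,429.53; pay $13,472.86 → $30,956.67
Month 2: $30,956.67 +$828.42 interest = $31,785.09; pay $13,472.86 → $18,312.23
Month 3: $18,312.23 +$828.42 interest = $19,140.65; pay $13,472.86 → $5,667.79
Month 4: $5,667.79 +$828.42 interest = $6,496.21; pay $6,496.21 → $0.00

$0.00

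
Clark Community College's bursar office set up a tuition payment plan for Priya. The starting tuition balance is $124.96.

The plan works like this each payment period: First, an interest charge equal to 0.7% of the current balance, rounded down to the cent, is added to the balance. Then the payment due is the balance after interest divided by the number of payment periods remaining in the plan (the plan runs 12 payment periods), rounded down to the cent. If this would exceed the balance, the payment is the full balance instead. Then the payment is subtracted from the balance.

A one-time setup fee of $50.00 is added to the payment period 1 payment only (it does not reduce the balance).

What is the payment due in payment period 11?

$11.24

Payment period 1: opening $124.96; interest $0.87 → $125.83; payment $10.48 (+ $50.00 fee); balance $115.35
Payment period 2: opening $115.35; interest $0.80 → $116.15; payment $10.55; balance $105.60
Payment period 3: opening $105.60; interest $0.73 → $106.33; payment $10.63; balance $95.70
Payment period 4: opening $95.70; interest $0.66 → $96.36; payment $10.70; balance $85.66
Payment period 5: opening $85.66; interest $0.59 → $86.25; payment $10.78; balance $75.47
Payment period 6: opening $75.47; interest $0.52 → $75.99; payment $10.85; balance $65.14
Payment period 7: opening $65.14; interest $0.45 → $65.59; payment $10.93; balance $54.66
Payment period 8: opening $54.66; interest $0.38 → $55.04; payment $11.00; balance $44.04
Payment period 9: opening $44.04; interest $0.30 → $44.34; payment $11.08; balance $33.26
Payment period 10: opening $33.26; interest $0.23 → $33.49; payment $11.16; balance $22.33
Payment period 11: opening $22.33; interest $0.15 → $22.48; payment $11.24; balance $11.24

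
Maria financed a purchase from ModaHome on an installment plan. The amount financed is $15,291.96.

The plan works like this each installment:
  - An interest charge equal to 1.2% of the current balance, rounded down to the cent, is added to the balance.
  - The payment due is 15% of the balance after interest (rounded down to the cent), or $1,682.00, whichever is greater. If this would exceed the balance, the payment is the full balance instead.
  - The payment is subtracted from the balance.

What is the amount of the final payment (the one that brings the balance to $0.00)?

Installment 1: opening $15,291.96; interest $183.50 → $15,475.46; payment $2,321.31; balance $13,154.15
Installment 2: opening $13,154.15; interest $157.84 → $13,311.99; payment $1,996.79; balance $11,315.20
Installment 3: opening $11,315.20; interest $135.78 → $11,450.98; payment $1,717.64; balance $9,733.34
Installment 4: opening $9,733.34; interest $116.80 → $9,850.14; payment $1,682.00; balance $8,168.14
Installment 5: opening $8,168.14; interest $98.01 → $8,266.15; payment $1,682.00; balance $6,584.15
Installment 6: opening $6,584.15; interest $79.00 → $6,663.15; payment $1,682.00; balance $4,981.15
Installment 7: opening $4,981.15; interest $59.77 → $5,040.92; payment $1,682.00; balance $3,358.92
Installment 8: opening $3,358.92; interest $40.30 → $3,399.22; payment $1,682.00; balance $1,717.22
Installment 9: opening $1,717.22; interest $20.60 → $1,737.82; payment $1,682.00; balance $55.82
Installment 10: opening $55.82; interest $0.66 → $56.48; payment $56.48; balance $0.00

$56.48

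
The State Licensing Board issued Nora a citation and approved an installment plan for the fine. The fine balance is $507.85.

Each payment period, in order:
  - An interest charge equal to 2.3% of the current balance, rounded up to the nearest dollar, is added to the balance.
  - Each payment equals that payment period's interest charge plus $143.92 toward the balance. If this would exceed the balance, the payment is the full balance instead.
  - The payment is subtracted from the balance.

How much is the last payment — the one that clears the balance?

Payment period 1: opening $507.85; interest $12.00 → $519.85; payment $155.92; balance $363.93
Payment period 2: opening $363.93; interest $9.00 → $372.93; payment $152.92; balance $220.01
Payment period 3: opening $220.01; interest $6.00 → $226.01; payment $149.92; balance $76.09
Payment period 4: opening $76.09; interest $2.00 → $78.09; payment $78.09; balance $0.00

$78.09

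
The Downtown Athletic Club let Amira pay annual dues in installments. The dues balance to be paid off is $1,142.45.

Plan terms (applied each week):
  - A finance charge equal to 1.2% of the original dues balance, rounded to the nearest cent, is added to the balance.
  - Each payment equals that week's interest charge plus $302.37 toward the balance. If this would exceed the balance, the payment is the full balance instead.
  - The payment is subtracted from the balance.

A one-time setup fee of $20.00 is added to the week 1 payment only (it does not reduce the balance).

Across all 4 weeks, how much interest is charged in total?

$54.84

# | Opening | Interest | Payment | Fee | End bal
1 | $1,142.45 | $13.71 | $316.08 | $20.00 | $840.08
2 | $840.08 | $13.71 | $316.08 | — | $537.71
3 | $537.71 | $13.71 | $316.08 | — | $235.34
4 | $235.34 | $13.71 | $249.05 | — | $0.00
Total interest: $13.71 + $13.71 + $13.71 + $13.71 = $54.84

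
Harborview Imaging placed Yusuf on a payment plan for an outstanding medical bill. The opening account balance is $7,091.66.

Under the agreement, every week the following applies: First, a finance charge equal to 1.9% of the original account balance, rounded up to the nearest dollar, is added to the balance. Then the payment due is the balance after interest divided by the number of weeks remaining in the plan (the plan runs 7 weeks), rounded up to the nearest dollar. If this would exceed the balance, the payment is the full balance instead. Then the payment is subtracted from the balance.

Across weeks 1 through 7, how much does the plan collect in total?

$8,036.66

Week 1: $7,091.66 +$135.00 interest = $7,226.66; pay $1,033.00 → $6,193.66
Week 2: $6,193.66 +$135.00 interest = $6,328.66; pay $1,055.00 → $5,273.66
Week 3: $5,273.66 +$135.00 interest = $5,408.66; pay $1,082.00 → $4,326.66
Week 4: $4,326.66 +$135.00 interest = $4,461.66; pay $1,116.00 → $3,345.66
Week 5: $3,345.66 +$135.00 interest = $3,480.66; pay $1,161.00 → $2,319.66
Week 6: $2,319.66 +$135.00 interest = $2,454.66; pay $1,228.00 → $1,226.66
Week 7: $1,226.66 +$135.00 interest = $1,361.66; pay $1,361.66 → $0.00
Total paid: $8,036.66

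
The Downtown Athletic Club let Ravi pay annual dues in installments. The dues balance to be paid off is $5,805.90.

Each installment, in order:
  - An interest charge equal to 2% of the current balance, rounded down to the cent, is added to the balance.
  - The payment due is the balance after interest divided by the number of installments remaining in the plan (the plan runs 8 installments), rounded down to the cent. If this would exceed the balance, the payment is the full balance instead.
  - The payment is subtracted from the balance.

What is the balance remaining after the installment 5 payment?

# | Opening | Interest | Payment | End bal
1 | $5,805.90 | $116.11 | $740.25 | $5,181.76
2 | $5,181.76 | $103.63 | $755.05 | $4,530.34
3 | $4,530.34 | $90.60 | $770.15 | $3,850.79
4 | $3,850.79 | $77.01 | $785.56 | $3,142.24
5 | $3,142.24 | $62.84 | $801.27 | $2,403.81

$2,403.81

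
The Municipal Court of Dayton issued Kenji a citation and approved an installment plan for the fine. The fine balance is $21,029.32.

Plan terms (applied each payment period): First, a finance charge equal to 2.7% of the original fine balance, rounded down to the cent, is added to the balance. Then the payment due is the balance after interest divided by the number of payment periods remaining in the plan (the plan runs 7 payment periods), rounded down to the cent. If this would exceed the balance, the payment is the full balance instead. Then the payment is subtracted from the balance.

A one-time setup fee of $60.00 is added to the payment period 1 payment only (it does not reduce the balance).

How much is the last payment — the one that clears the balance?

$4,476.39

Payment period 1: opening $21,029.32; interest $567.79 → $21,597.11; payment $3,085.30 (+ $60.00 fee); balance $18,511.81
Payment period 2: opening $18,511.81; interest $567.79 → $19,079.60; payment $3,179.93; balance $15,899.67
Payment period 3: opening $15,899.67; interest $567.79 → $16,467.46; payment $3,293.49; balance $13,173.97
Payment period 4: opening $13,173.97; interest $567.79 → $13,741.76; payment $3,435.44; balance $10,306.32
Payment period 5: opening $10,306.32; interest $567.79 → $10,874.11; payment $3,624.70; balance $7,249.41
Payment period 6: opening $7,249.41; interest $567.79 → $7,817.20; payment $3,908.60; balance $3,908.60
Payment period 7: opening $3,908.60; interest $567.79 → $4,476.39; payment $4,476.39; balance $0.00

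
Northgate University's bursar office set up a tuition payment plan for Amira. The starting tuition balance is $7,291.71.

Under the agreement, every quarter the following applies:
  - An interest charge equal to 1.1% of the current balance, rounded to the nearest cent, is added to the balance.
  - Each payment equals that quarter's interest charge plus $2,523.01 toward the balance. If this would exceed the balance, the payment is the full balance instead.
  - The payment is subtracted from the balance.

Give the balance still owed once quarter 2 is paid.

$2,245.69

Quarter 1: opening $7,291.71; interest $80.21 → $7,371.92; payment $2,603.22; balance $4,768.70
Quarter 2: opening $4,768.70; interest $52.46 → $4,821.16; payment $2,575.47; balance $2,245.69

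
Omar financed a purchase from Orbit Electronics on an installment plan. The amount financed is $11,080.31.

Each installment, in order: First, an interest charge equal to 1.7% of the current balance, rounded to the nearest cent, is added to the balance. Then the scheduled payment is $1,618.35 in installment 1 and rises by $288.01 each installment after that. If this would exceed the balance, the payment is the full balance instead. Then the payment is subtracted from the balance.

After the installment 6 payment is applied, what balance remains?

Installment 1: opening $11,080.31; interest $188.37 → $11,268.68; payment $1,618.35; balance $9,650.33
Installment 2: opening $9,650.33; interest $164.06 → $9,814.39; payment $1,906.36; balance $7,908.03
Installment 3: opening $7,908.03; interest $134.44 → $8,042.47; payment $2,194.37; balance $5,848.10
Installment 4: opening $5,848.10; interest $99.42 → $5,947.52; payment $2,482.38; balance $3,465.14
Installment 5: opening $3,465.14; interest $58.91 → $3,524.05; payment $2,770.39; balance $753.66
Installment 6: opening $753.66; interest $12.81 → $766.47; payment $766.47; balance $0.00

$0.00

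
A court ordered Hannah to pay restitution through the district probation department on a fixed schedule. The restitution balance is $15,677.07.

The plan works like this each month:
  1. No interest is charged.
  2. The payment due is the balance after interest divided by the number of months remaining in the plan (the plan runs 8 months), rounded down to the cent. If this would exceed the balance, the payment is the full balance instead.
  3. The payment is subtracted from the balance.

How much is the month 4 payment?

$1,959.63

Month 1: $15,677.07 − $1,959.63 → $13,717.44
Month 2: $13,717.44 − $1,959.63 → $11,757.81
Month 3: $11,757.81 − $1,959.63 → $9,798.18
Month 4: $9,798.18 − $1,959.63 → $7,838.55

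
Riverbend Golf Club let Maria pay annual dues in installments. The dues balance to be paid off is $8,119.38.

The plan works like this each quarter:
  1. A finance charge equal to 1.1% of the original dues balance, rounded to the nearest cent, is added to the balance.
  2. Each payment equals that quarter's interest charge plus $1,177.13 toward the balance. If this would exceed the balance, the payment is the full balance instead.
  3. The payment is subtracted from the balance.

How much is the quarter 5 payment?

# | Opening | Interest | Payment | End bal
1 | $8,119.38 | $89.31 | $1,266.44 | $6,942.25
2 | $6,942.25 | $89.31 | $1,266.44 | $5,765.12
3 | $5,765.12 | $89.31 | $1,266.44 | $4,587.99
4 | $4,587.99 | $89.31 | $1,266.44 | $3,410.86
5 | $3,410.86 | $89.31 | $1,266.44 | $2,233.73

$1,266.44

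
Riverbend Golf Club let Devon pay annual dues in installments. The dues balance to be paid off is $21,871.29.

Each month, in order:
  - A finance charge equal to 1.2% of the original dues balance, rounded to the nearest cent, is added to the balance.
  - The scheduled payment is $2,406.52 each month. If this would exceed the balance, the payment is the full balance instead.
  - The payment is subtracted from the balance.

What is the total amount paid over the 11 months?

Month 1: opening $21,871.29; interest $262.46 → $22,133.75; payment $2,406.52; balance $19,727.23
Month 2: opening $19,727.23; interest $262.46 → $19,989.69; payment $2,406.52; balance $17,583.17
Month 3: opening $17,583.17; interest $262.46 → $17,845.63; payment $2,406.52; balance $15,439.11
Month 4: opening $15,439.11; interest $262.46 → $15,701.57; payment $2,406.52; balance $13,295.05
Month 5: opening $13,295.05; interest $262.46 → $13,557.51; payment $2,406.52; balance $11,150.99
Month 6: opening $11,150.99; interest $262.46 → $11,413.45; payment $2,406.52; balance $9,006.93
Month 7: opening $9,006.93; interest $262.46 → $9,269.39; payment $2,406.52; balance $6,862.87
Month 8: opening $6,862.87; interest $262.46 → $7,125.33; payment $2,406.52; balance $4,718.81
Month 9: opening $4,718.81; interest $262.46 → $4,981.27; payment $2,406.52; balance $2,574.75
Month 10: opening $2,574.75; interest $262.46 → $2,837.21; payment $2,406.52; balance $430.69
Month 11: opening $430.69; interest $262.46 → $693.15; payment $693.15; balance $0.00
Total paid: $24,758.35

$24,758.35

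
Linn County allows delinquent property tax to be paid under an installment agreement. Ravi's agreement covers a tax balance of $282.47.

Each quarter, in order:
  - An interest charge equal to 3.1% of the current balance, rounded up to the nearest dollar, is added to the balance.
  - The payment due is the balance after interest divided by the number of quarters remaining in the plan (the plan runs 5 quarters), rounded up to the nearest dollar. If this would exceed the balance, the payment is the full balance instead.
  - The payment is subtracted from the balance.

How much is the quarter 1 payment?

$59.00

Quarter 1: opening $282.47; interest $9.00 → $291.47; payment $59.00; balance $232.47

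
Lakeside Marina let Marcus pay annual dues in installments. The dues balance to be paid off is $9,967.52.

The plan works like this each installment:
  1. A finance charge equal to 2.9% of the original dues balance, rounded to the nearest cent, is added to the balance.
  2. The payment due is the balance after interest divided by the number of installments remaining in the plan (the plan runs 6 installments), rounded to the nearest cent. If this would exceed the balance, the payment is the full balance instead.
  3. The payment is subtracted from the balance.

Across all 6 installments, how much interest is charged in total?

$1,734.36

Installment 1: $9,967.52 +$289.06 interest = $10,256.58; pay $1,709.43 → $8,547.15
Installment 2: $8,547.15 +$289.06 interest = $8,836.21; pay $1,767.24 → $7,068.97
Installment 3: $7,068.97 +$289.06 interest = $7,358.03; pay $1,839.51 → $5,518.52
Installment 4: $5,518.52 +$289.06 interest = $5,807.58; pay $1,935.86 → $3,871.72
Installment 5: $3,871.72 +$289.06 interest = $4,160.78; pay $2,080.39 → $2,080.39
Installment 6: $2,080.39 +$289.06 interest = $2,369.45; pay $2,369.45 → $0.00
Total interest: $289.06 + $289.06 + $289.06 + $289.06 + $289.06 + $289.06 = $1,734.36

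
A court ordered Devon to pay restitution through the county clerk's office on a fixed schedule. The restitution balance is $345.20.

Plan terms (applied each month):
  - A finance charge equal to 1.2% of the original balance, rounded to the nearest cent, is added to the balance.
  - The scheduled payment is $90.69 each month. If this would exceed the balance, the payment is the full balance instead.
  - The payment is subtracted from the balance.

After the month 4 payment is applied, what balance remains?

Month 1: $345.20 +$4.14 interest = $349.34; pay $90.69 → $258.65
Month 2: $258.65 +$4.14 interest = $262.79; pay $90.69 → $172.10
Month 3: $172.10 +$4.14 interest = $176.24; pay $90.69 → $85.55
Month 4: $85.55 +$4.14 interest = $89.69; pay $89.69 → $0.00

$0.00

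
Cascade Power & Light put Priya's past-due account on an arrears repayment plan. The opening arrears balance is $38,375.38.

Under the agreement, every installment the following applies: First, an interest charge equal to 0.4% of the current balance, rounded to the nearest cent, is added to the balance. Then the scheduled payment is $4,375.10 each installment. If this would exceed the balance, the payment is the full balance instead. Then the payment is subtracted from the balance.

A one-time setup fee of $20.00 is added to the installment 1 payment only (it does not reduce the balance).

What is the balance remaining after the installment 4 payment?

$21,387.40

Installment 1: $38,375.38 +$153.50 interest = $38,528.88; pay $4,375.10 (+ $20.00 fee) → $34,153.78
Installment 2: $34,153.78 +$136.62 interest = $34,290.40; pay $4,375.10 → $29,915.30
Installment 3: $29,915.30 +$119.66 interest = $30,034.96; pay $4,375.10 → $25,659.86
Installment 4: $25,659.86 +$102.64 interest = $25,762.50; pay $4,375.10 → $21,387.40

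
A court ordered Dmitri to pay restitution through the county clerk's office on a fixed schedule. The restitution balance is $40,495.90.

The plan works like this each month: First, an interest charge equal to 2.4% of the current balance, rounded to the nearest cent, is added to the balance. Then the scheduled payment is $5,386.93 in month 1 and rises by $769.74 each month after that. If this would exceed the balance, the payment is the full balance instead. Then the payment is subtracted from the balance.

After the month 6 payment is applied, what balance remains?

$442.23

Month 1: opening $40,495.90; interest $971.90 → $41,467.80; payment $5,386.93; balance $36,080.87
Month 2: opening $36,080.87; interest $865.94 → $36,946.81; payment $6,156.67; balance $30,790.14
Month 3: opening $30,790.14; interest $738.96 → $31,529.10; payment $6,926.41; balance $24,602.69
Month 4: opening $24,602.69; interest $590.46 → $25,193.15; payment $7,696.15; balance $17,497.00
Month 5: opening $17,497.00; interest $419.93 → $17,916.93; payment $8,465.89; balance $9,451.04
Month 6: opening $9,451.04; interest $226.82 → $9,677.86; payment $9,235.63; balance $442.23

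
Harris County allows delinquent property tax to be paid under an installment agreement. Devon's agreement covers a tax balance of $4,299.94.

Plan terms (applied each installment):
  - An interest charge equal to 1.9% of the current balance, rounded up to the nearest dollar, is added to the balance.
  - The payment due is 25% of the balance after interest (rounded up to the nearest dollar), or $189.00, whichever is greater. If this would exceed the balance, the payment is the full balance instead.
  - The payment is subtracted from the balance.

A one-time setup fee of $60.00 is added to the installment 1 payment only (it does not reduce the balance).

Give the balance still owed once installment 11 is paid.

$0.00

# | Opening | Interest | Payment | Fee | End bal
1 | $4,299.94 | $82.00 | $1,096.00 | $60.00 | $3,285.94
2 | $3,285.94 | $63.00 | $838.00 | — | $2,510.94
3 | $2,510.94 | $48.00 | $640.00 | — | $1,918.94
4 | $1,918.94 | $37.00 | $489.00 | — | $1,466.94
5 | $1,466.94 | $28.00 | $374.00 | — | $1,120.94
6 | $1,120.94 | $22.00 | $286.00 | — | $856.94
7 | $856.94 | $17.00 | $219.00 | — | $654.94
8 | $654.94 | $13.00 | $189.00 | — | $478.94
9 | $478.94 | $10.00 | $189.00 | — | $299.94
10 | $299.94 | $6.00 | $189.00 | — | $116.94
11 | $116.94 | $3.00 | $119.94 | — | $0.00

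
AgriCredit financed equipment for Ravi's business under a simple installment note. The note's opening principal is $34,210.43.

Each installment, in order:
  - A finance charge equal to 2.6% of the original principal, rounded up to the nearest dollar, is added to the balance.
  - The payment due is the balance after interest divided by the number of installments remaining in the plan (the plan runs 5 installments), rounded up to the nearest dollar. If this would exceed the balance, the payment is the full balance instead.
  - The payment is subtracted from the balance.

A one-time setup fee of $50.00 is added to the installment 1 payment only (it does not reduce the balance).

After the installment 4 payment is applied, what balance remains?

$7,983.43

Installment 1: opening $34,210.43; interest $890.00 → $35,100.43; payment $7,021.00 (+ $50.00 fee); balance $28,079.43
Installment 2: opening $28,079.43; interest $890.00 → $28,969.43; payment $7,243.00; balance $21,726.43
Installment 3: opening $21,726.43; interest $890.00 → $22,616.43; payment $7,539.00; balance $15,077.43
Installment 4: opening $15,077.43; interest $890.00 → $15,967.43; payment $7,984.00; balance $7,983.43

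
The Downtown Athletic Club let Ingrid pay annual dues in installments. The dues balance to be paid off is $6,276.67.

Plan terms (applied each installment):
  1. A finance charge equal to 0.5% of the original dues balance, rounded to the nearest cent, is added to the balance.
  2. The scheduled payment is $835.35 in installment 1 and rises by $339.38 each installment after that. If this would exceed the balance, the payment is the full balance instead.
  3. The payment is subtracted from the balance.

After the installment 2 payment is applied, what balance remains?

Installment 1: opening $6,276.67; interest $31.38 → $6,308.05; payment $835.35; balance $5,472.70
Installment 2: opening $5,472.70; interest $31.38 → $5,504.08; payment $1,174.73; balance $4,329.35

$4,329.35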